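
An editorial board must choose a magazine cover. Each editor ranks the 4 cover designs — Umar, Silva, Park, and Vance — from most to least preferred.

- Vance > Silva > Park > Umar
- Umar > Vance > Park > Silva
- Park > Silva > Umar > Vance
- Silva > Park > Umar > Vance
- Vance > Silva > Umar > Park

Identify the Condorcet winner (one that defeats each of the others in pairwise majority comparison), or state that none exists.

Head-to-head results (5 voters total):
Umar vs Silva: Silva wins 4–1.
Umar vs Park: Park wins 3–2.
Umar vs Vance: Umar wins 3–2.
Silva vs Park: Silva wins 3–2.
Silva vs Vance: Vance wins 3–2.
Park vs Vance: Vance wins 3–2.
No candidate beats all others: Umar beats Vance beats Silva beats Umar, a majority cycle.

No Condorcet winner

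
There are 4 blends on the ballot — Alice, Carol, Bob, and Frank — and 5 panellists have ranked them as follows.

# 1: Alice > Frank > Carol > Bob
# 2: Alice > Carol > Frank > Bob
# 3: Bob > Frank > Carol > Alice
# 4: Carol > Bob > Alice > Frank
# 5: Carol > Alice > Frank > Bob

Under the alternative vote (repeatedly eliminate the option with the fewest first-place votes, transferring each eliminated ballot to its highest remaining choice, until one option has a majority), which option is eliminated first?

Frank

Round 1: Alice 2, Carol 2, Bob 1, Frank 0. Frank has the fewest and is eliminated.
Round 2: Alice 2, Carol 2, Bob 1. Bob has the fewest and is eliminated.
Round 3: Carol 3, Alice 2. Carol has a majority.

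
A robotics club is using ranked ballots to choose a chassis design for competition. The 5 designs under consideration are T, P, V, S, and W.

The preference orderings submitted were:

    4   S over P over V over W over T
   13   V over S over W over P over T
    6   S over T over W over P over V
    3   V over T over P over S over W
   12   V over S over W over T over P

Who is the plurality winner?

First-place vote totals:
  T: 0
  P: 0
  V: 28
  S: 10
  W: 0
V has the most first-place votes.

V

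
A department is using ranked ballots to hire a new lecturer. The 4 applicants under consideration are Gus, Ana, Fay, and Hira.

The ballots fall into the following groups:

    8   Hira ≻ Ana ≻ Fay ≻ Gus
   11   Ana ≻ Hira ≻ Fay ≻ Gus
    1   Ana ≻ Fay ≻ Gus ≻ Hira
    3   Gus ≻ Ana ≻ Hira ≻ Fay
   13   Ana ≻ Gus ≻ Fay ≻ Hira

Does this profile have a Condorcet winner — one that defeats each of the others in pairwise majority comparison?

Head-to-head results (36 voters total):
Gus vs Ana: Ana wins 33–3.
Gus vs Fay: Fay wins 20–16.
Gus vs Hira: Hira wins 19–17.
Ana vs Fay: Ana wins 36–0.
Ana vs Hira: Ana wins 28–8.
Fay vs Hira: Hira wins 22–14.
Ana beats each rival — Gus (33–3), Fay (36–0), Hira (28–8) — so Ana is the Condorcet winner.

Yes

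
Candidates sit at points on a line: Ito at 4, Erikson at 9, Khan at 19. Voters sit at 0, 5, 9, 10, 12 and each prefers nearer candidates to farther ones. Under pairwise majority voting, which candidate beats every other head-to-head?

With single-peaked preferences on a line, the Condorcet winner is the candidate closest to the median voter.
The median voter (position 9) is closest to Erikson at 9.
Check: Erikson vs Ito — voters closer to Erikson: 3 of 5.

Erikson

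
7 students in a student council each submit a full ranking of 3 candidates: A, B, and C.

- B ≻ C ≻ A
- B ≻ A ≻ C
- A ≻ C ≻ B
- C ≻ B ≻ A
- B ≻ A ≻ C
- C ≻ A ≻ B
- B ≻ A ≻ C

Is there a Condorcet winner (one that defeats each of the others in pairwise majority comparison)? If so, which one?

Head-to-head results (7 voters total):
A vs B: B wins 5–2.
A vs C: A wins 4–3.
B vs C: B wins 4–3.
B beats each rival — A (5–2), C (4–3) — so B is the Condorcet winner.

B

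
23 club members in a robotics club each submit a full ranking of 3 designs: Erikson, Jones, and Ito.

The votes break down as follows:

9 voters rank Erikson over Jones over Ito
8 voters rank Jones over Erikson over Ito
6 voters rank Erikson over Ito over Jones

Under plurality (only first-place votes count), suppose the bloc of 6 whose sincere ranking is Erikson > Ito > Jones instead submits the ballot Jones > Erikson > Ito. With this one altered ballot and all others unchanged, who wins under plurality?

First-place totals with the altered ballot: Erikson 9, Jones 14, Ito 0.
The switch changes the winner from Erikson to Jones.

Jones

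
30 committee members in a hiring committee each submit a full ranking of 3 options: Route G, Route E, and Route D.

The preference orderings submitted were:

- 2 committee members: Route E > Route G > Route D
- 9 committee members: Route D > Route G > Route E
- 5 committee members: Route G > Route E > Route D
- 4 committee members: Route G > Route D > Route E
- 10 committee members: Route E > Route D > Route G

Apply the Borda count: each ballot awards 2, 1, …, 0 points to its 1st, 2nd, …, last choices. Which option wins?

Route D

Borda scores:
  Route G: 2·1 + 9·1 + 5·2 + 4·2 + 10·0 = 29
  Route E: 2·2 + 9·0 + 5·1 + 4·0 + 10·2 = 29
  Route D: 2·0 + 9·2 + 5·0 + 4·1 + 10·1 = 32
Route D has the highest total.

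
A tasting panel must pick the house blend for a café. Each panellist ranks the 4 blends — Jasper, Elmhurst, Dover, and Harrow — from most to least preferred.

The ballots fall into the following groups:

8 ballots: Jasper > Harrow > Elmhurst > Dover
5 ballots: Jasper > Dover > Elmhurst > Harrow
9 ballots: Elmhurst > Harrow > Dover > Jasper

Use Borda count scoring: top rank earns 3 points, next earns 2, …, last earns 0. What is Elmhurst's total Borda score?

40

Borda scores:
  Jasper: 8·3 + 5·3 + 9·0 = 39
  Elmhurst: 8·1 + 5·1 + 9·3 = 40
  Dover: 8·0 + 5·2 + 9·1 = 19
  Harrow: 8·2 + 5·0 + 9·2 = 34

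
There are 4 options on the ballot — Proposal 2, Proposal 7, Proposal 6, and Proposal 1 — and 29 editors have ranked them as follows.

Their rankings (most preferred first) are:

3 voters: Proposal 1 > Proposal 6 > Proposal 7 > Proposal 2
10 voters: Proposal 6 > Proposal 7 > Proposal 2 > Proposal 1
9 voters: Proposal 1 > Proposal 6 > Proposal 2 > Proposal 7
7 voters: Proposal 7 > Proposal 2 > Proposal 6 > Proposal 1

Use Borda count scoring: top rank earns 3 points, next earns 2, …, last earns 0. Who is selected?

Borda scores:
  Proposal 2: 3·0 + 10·1 + 9·1 + 7·2 = 33
  Proposal 7: 3·1 + 10·2 + 9·0 + 7·3 = 44
  Proposal 6: 3·2 + 10·3 + 9·2 + 7·1 = 61
  Proposal 1: 3·3 + 10·0 + 9·3 + 7·0 = 36
Proposal 6 has the highest total.

Proposal 6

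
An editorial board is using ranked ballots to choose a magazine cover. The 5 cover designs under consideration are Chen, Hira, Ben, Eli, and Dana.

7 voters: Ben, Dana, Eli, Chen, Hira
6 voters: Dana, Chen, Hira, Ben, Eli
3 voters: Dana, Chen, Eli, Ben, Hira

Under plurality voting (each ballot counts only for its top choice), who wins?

First-place vote totals:
  Chen: 0
  Hira: 0
  Ben: 7
  Eli: 0
  Dana: 9
Dana has the most first-place votes.

Dana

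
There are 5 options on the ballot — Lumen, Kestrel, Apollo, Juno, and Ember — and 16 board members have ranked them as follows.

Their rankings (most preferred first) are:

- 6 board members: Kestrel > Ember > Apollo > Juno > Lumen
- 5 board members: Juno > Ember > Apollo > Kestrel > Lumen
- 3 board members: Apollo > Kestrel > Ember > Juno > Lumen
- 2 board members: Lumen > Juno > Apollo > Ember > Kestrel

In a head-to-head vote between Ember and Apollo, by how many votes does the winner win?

6

Ballots ranking Ember above Apollo: 6+5 = 11.
Ballots ranking Apollo above Ember: 3+2 = 5.
Ember wins 11–5, a margin of 6.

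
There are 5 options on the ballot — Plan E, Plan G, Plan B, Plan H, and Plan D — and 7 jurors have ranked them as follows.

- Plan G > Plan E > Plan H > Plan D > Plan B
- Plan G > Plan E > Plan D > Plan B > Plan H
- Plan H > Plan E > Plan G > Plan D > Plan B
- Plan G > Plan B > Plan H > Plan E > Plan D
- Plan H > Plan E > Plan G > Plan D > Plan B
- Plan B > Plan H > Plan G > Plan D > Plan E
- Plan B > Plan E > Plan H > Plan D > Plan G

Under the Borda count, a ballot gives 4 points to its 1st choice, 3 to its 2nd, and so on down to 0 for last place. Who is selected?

Plan G

Borda scores:
  Plan E: 3 + 3 + 3 + 1 + 3 + 0 + 3 = 16
  Plan G: 4 + 4 + 2 + 4 + 2 + 2 + 0 = 18
  Plan B: 0 + 1 + 0 + 3 + 0 + 4 + 4 = 12
  Plan H: 2 + 0 + 4 + 2 + 4 + 3 + 2 = 17
  Plan D: 1 + 2 + 1 + 0 + 1 + 1 + 1 = 7
Plan G has the highest total.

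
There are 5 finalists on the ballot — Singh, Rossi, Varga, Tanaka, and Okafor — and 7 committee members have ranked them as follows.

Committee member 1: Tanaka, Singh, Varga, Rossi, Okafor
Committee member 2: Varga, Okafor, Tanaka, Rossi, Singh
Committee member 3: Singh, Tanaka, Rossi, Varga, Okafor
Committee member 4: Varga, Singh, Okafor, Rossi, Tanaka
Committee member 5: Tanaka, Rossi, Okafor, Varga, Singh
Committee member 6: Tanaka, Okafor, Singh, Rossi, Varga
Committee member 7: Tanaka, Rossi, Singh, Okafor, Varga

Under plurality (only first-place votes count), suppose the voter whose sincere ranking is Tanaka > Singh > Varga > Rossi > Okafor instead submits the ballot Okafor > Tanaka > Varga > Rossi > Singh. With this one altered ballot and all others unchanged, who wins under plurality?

Tanaka

First-place totals with the altered ballot: Singh 1, Rossi 0, Varga 2, Tanaka 3, Okafor 1.
The winner is unchanged: still Tanaka.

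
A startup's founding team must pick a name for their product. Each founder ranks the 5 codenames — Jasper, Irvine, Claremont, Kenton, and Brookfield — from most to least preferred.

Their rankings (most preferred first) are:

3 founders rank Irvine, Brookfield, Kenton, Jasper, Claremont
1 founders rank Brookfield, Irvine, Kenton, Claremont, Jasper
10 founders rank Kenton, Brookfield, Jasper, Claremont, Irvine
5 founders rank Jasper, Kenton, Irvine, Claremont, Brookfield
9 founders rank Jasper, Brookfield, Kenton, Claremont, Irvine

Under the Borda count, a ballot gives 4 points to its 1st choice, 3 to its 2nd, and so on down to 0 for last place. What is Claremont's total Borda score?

25

Borda scores:
  Jasper: 3·1 + 0 + 10·2 + 5·4 + 9·4 = 79
  Irvine: 3·4 + 3 + 10·0 + 5·2 + 9·0 = 25
  Claremont: 3·0 + 1 + 10·1 + 5·1 + 9·1 = 25
  Kenton: 3·2 + 2 + 10·4 + 5·3 + 9·2 = 81
  Brookfield: 3·3 + 4 + 10·3 + 5·0 + 9·3 = 70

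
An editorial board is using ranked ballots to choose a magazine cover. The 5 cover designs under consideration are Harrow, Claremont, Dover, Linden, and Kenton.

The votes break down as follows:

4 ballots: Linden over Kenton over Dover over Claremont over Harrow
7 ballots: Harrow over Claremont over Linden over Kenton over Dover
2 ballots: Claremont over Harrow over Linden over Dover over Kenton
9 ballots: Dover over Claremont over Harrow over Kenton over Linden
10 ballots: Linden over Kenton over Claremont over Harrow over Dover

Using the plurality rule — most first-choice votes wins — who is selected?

First-place vote totals:
  Harrow: 7
  Claremont: 2
  Dover: 9
  Linden: 14
  Kenton: 0
Linden has the most first-place votes.

Linden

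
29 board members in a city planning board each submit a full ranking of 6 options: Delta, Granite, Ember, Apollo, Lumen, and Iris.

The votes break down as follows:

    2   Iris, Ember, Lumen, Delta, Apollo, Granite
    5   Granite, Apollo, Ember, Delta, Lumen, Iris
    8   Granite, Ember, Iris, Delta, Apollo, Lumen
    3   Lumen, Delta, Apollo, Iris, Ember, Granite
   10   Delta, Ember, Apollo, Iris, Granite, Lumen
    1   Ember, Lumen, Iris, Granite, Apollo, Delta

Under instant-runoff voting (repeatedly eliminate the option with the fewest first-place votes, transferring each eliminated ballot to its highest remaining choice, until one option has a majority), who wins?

Round 1: Granite 13, Delta 10, Lumen 3, Iris 2, Ember 1, Apollo 0. Apollo has the fewest and is eliminated.
Round 2: Granite 13, Delta 10, Lumen 3, Iris 2, Ember 1. Ember has the fewest and is eliminated.
Round 3: Granite 13, Delta 10, Lumen 4, Iris 2. Iris has the fewest and is eliminated.
Round 4: Granite 13, Delta 10, Lumen 6. Lumen has the fewest and is eliminated.
Round 5: Delta 15, Granite 14. Delta has a majority.

Delta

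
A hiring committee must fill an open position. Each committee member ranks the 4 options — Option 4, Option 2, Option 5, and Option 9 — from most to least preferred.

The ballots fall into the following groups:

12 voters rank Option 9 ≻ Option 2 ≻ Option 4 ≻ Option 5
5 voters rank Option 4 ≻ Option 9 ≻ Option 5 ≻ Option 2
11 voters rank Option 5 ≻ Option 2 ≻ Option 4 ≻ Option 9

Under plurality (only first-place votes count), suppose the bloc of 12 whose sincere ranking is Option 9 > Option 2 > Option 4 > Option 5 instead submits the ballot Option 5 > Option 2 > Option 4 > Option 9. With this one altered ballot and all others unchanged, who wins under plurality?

First-place totals with the altered ballot: Option 4 5, Option 2 0, Option 5 23, Option 9 0.
The switch changes the winner from Option 9 to Option 5.

Option 5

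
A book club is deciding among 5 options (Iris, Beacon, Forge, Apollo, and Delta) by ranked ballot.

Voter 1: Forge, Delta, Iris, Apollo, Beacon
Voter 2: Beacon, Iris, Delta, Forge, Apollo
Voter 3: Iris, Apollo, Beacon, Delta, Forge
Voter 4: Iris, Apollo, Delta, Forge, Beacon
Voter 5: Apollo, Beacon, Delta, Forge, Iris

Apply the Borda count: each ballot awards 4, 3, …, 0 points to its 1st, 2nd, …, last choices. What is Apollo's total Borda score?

11

Borda scores:
  Iris: 2 + 3 + 4 + 4 + 0 = 13
  Beacon: 0 + 4 + 2 + 0 + 3 = 9
  Forge: 4 + 1 + 0 + 1 + 1 = 7
  Apollo: 1 + 0 + 3 + 3 + 4 = 11
  Delta: 3 + 2 + 1 + 2 + 2 = 10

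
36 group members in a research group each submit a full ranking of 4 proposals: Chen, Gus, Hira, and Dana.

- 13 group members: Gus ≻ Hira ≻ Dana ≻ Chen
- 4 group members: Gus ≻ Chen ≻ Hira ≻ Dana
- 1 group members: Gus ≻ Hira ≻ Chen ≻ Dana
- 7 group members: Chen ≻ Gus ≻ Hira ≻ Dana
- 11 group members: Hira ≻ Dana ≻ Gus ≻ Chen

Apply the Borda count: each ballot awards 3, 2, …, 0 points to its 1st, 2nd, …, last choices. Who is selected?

Borda scores:
  Chen: 13·0 + 4·2 + 1 + 7·3 + 11·0 = 30
  Gus: 13·3 + 4·3 + 3 + 7·2 + 11·1 = 79
  Hira: 13·2 + 4·1 + 2 + 7·1 + 11·3 = 72
  Dana: 13·1 + 4·0 + 0 + 7·0 + 11·2 = 35
Gus has the highest total.

Gus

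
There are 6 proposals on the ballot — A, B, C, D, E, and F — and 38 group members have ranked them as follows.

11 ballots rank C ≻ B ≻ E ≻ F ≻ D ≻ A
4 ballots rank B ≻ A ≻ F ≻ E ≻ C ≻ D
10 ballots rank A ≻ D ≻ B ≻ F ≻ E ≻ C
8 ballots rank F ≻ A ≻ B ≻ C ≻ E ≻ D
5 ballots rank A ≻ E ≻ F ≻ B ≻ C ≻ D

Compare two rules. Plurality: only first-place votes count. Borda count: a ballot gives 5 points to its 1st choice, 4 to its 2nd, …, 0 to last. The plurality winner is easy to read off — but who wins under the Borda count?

Plurality first-place counts: A 15, B 4, C 11, D 0, E 0, F 8 → A.
Borda totals: A 123, B 128, C 80, D 51, E 79, F 109 → B.

B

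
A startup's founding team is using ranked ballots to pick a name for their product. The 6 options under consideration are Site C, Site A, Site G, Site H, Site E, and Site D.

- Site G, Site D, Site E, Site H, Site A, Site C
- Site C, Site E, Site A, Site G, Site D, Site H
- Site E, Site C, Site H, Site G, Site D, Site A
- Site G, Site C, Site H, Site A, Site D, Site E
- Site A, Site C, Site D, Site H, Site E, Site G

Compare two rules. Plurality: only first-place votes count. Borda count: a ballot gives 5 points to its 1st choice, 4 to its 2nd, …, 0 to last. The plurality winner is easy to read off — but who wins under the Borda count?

Plurality first-place counts: Site C 1, Site A 1, Site G 2, Site H 0, Site E 1, Site D 0 → Site G.
Borda totals: Site C 17, Site A 11, Site G 14, Site H 10, Site E 13, Site D 10 → Site C.

Site C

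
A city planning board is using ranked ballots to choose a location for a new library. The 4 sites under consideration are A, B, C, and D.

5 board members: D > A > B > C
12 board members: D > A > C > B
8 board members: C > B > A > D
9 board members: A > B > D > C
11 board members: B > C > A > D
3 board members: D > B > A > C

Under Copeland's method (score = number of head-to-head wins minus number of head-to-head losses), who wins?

Pairwise results:
  A vs B: A wins 26–22.
  A vs C: A wins 29–19.
  A vs D: A wins 28–20.
  B vs C: B wins 28–20.
  B vs D: B wins 28–20.
  C vs D: D wins 29–19.
Copeland scores (wins − losses):
  A: 3 − 0 = 3
  B: 2 − 1 = 1
  C: 0 − 3 = -3
  D: 1 − 2 = -1
A has the best Copeland score.

A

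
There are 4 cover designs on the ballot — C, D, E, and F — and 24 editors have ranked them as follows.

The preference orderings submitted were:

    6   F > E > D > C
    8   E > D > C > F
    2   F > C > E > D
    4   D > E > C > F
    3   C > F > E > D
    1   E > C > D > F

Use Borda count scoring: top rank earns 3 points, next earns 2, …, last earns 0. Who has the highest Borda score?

Borda scores:
  C: 6·0 + 8·1 + 2·2 + 4·1 + 3·3 + 2 = 27
  D: 6·1 + 8·2 + 2·0 + 4·3 + 3·0 + 1 = 35
  E: 6·2 + 8·3 + 2·1 + 4·2 + 3·1 + 3 = 52
  F: 6·3 + 8·0 + 2·3 + 4·0 + 3·2 + 0 = 30
E has the highest total.

E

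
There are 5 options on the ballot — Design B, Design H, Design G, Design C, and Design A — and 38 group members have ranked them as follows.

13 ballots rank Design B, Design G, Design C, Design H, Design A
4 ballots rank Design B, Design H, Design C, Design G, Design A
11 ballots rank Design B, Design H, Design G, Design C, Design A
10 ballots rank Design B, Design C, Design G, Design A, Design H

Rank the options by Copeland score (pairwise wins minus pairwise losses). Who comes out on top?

Design B

Pairwise results:
  Design B vs Design H: Design B wins 38–0.
  Design B vs Design G: Design B wins 38–0.
  Design B vs Design C: Design B wins 38–0.
  Design B vs Design A: Design B wins 38–0.
  Design H vs Design G: Design G wins 23–15.
  Design H vs Design C: Design C wins 23–15.
  Design H vs Design A: Design H wins 28–10.
  Design G vs Design C: Design G wins 24–14.
  Design G vs Design A: Design G wins 38–0.
  Design C vs Design A: Design C wins 38–0.
Copeland scores (wins − losses):
  Design B: 4 − 0 = 4
  Design H: 1 − 3 = -2
  Design G: 3 − 1 = 2
  Design C: 2 − 2 = 0
  Design A: 0 − 4 = -4
Design B has the best Copeland score.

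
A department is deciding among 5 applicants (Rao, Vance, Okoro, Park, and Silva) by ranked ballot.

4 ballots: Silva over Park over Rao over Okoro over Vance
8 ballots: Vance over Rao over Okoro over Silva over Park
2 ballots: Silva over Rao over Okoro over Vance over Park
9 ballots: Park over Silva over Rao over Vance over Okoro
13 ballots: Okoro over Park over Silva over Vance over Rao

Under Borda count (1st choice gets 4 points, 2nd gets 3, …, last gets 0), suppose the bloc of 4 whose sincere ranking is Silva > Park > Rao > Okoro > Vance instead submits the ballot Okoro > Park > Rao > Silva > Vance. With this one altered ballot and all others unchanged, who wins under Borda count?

Okoro

Borda totals with the altered ballot: Rao 56, Vance 56, Okoro 88, Park 87, Silva 73.
The switch changes the winner from Park to Okoro.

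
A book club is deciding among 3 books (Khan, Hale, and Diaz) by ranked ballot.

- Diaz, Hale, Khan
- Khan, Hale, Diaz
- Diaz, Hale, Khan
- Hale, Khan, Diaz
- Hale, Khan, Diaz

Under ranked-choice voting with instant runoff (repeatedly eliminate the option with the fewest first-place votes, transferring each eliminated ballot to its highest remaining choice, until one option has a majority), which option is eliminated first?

Khan

Round 1: Hale 2, Diaz 2, Khan 1. Khan has the fewest and is eliminated.
Round 2: Hale 3, Diaz 2. Hale has a majority.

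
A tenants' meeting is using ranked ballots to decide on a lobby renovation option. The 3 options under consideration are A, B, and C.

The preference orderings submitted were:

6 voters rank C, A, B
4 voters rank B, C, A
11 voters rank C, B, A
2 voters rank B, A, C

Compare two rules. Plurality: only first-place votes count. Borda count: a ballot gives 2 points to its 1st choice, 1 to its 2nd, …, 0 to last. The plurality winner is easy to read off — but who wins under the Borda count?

Plurality first-place counts: A 0, B 6, C 17 → C.
Borda totals: A 8, B 23, C 38 → C.

C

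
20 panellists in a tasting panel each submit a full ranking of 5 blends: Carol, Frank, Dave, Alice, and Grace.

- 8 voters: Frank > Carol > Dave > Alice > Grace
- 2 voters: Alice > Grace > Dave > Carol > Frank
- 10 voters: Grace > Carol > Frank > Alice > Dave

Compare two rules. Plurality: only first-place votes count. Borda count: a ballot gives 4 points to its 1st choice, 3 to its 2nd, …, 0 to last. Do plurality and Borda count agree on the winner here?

No

Plurality first-place counts: Carol 0, Frank 8, Dave 0, Alice 2, Grace 10 → Grace.
Borda totals: Carol 56, Frank 52, Dave 20, Alice 26, Grace 46 → Carol.
The two rules disagree: plurality picks Grace, Borda picks Carol.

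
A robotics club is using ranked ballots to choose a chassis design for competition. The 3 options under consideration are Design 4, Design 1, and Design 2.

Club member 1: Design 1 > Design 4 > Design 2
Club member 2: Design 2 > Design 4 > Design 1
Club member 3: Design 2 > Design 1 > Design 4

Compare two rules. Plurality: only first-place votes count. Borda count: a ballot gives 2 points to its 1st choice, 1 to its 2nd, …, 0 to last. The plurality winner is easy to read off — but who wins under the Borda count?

Plurality first-place counts: Design 4 0, Design 1 1, Design 2 2 → Design 2.
Borda totals: Design 4 2, Design 1 3, Design 2 4 → Design 2.

Design 2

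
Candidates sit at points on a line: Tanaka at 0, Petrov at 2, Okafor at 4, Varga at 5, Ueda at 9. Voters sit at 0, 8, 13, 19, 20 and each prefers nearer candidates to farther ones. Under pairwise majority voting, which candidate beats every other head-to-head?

Ueda

With single-peaked preferences on a line, the Condorcet winner is the candidate closest to the median voter.
The median voter (position 13) is closest to Ueda at 9.
Check: Ueda vs Petrov — voters closer to Ueda: 4 of 5.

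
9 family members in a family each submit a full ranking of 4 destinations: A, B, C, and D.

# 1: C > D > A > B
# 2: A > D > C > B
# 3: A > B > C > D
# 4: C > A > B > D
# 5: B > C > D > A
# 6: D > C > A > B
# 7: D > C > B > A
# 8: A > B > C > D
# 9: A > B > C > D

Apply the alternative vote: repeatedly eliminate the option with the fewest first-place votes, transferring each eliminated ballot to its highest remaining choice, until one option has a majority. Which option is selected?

C

Round 1: A 4, C 2, D 2, B 1. B has the fewest and is eliminated.
Round 2: A 4, C 3, D 2. D has the fewest and is eliminated.
Round 3: C 5, A 4. C has a majority.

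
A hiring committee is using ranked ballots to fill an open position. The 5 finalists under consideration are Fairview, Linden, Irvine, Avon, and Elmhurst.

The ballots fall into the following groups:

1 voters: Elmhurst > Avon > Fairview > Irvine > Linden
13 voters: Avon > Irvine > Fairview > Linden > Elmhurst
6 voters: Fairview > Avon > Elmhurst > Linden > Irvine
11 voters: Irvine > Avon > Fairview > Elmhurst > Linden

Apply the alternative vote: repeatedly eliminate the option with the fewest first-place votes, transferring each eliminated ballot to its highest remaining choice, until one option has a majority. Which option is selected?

Avon

Round 1: Avon 13, Irvine 11, Fairview 6, Elmhurst 1, Linden 0. Linden has the fewest and is eliminated.
Round 2: Avon 13, Irvine 11, Fairview 6, Elmhurst 1. Elmhurst has the fewest and is eliminated.
Round 3: Avon 14, Irvine 11, Fairview 6. Fairview has the fewest and is eliminated.
Round 4: Avon 20, Irvine 11. Avon has a majority.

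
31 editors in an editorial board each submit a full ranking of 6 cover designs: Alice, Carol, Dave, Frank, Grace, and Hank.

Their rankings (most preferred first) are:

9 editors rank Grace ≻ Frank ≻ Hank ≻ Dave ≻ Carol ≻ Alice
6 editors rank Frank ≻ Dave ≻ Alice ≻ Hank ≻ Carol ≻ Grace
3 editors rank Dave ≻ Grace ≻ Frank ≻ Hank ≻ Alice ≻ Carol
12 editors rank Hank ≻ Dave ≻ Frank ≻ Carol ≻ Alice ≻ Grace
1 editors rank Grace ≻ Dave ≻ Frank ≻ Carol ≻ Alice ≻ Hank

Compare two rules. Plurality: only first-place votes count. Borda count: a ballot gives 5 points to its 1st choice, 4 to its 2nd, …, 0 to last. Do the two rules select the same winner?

Plurality first-place counts: Alice 0, Carol 0, Dave 3, Frank 6, Grace 10, Hank 12 → Hank.
Borda totals: Alice 34, Carol 41, Dave 109, Frank 114, Grace 62, Hank 105 → Frank.
The two rules disagree: plurality picks Hank, Borda picks Frank.

No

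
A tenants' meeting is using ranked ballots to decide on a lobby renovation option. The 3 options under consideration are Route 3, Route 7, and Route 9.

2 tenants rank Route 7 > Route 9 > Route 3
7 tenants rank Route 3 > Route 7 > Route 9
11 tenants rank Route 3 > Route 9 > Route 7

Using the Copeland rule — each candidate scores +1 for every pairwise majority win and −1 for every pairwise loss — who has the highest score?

Route 3

Pairwise results:
  Route 3 vs Route 7: Route 3 wins 18–2.
  Route 3 vs Route 9: Route 3 wins 18–2.
  Route 7 vs Route 9: Route 9 wins 11–9.
Copeland scores (wins − losses):
  Route 3: 2 − 0 = 2
  Route 7: 0 − 2 = -2
  Route 9: 1 − 1 = 0
Route 3 has the best Copeland score.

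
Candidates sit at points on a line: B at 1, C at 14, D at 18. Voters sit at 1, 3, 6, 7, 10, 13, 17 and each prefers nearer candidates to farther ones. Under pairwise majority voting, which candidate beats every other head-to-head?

B

With single-peaked preferences on a line, the Condorcet winner is the candidate closest to the median voter.
The median voter (position 7) is closest to B at 1.
Check: B vs C — voters closer to B: 4 of 7.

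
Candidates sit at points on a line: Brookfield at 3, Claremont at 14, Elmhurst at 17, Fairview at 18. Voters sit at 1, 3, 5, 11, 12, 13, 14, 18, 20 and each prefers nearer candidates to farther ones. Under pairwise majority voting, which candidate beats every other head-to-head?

Claremont

With single-peaked preferences on a line, the Condorcet winner is the candidate closest to the median voter.
The median voter (position 12) is closest to Claremont at 14.
Check: Claremont vs Elmhurst — voters closer to Claremont: 7 of 9.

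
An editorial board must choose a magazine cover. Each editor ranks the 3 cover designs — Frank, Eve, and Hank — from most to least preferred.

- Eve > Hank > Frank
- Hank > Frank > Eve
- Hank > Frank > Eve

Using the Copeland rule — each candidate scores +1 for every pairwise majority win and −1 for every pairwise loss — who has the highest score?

Hank

Pairwise results:
  Frank vs Eve: Frank wins 2–1.
  Frank vs Hank: Hank wins 3–0.
  Eve vs Hank: Hank wins 2–1.
Copeland scores (wins − losses):
  Frank: 1 − 1 = 0
  Eve: 0 − 2 = -2
  Hank: 2 − 0 = 2
Hank has the best Copeland score.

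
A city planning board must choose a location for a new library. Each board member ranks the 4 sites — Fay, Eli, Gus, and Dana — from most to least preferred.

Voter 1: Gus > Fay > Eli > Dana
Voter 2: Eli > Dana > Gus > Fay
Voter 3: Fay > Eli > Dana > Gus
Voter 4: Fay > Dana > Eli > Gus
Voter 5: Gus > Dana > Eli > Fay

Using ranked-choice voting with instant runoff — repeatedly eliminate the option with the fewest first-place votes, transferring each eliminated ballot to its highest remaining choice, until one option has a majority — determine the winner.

Gus

Round 1: Fay 2, Gus 2, Eli 1, Dana 0. Dana has the fewest and is eliminated.
Round 2: Fay 2, Gus 2, Eli 1. Eli has the fewest and is eliminated.
Round 3: Gus 3, Fay 2. Gus has a majority.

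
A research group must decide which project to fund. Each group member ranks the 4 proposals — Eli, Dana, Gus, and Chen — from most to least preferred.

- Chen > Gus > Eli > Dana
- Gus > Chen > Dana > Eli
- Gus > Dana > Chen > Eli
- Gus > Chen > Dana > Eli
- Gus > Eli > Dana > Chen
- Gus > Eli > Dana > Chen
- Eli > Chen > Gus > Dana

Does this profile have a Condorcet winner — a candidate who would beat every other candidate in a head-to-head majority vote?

Yes

Head-to-head results (7 voters total):
Eli vs Dana: Eli wins 4–3.
Eli vs Gus: Gus wins 6–1.
Eli vs Chen: Chen wins 4–3.
Dana vs Gus: Gus wins 7–0.
Dana vs Chen: Chen wins 4–3.
Gus vs Chen: Gus wins 5–2.
Gus beats each rival — Eli (6–1), Dana (7–0), Chen (5–2) — so Gus is the Condorcet winner.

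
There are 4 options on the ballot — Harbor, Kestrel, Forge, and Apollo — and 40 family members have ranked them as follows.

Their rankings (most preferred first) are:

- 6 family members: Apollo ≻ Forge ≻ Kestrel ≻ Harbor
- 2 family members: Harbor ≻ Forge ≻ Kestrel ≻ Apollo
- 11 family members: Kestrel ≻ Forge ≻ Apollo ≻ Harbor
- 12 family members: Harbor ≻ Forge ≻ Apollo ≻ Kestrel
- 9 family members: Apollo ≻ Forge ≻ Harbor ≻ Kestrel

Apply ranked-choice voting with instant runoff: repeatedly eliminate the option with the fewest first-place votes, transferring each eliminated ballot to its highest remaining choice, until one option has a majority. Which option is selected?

Apollo

Round 1: Apollo 15, Harbor 14, Kestrel 11, Forge 0. Forge has the fewest and is eliminated.
Round 2: Apollo 15, Harbor 14, Kestrel 11. Kestrel has the fewest and is eliminated.
Round 3: Apollo 26, Harbor 14. Apollo has a majority.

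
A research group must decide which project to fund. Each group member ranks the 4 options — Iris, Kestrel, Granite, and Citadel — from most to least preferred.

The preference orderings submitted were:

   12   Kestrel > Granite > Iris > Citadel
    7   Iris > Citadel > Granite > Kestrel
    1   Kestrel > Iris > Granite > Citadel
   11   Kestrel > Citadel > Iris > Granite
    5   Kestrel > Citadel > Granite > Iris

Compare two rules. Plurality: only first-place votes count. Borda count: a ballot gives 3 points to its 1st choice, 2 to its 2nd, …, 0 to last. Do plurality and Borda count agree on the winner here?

Plurality first-place counts: Iris 7, Kestrel 29, Granite 0, Citadel 0 → Kestrel.
Borda totals: Iris 46, Kestrel 87, Granite 37, Citadel 46 → Kestrel.
The two rules agree on Kestrel.

Yes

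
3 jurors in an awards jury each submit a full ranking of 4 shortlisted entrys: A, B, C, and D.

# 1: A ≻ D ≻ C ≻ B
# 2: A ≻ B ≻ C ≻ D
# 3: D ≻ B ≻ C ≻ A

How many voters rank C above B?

1

Ballots ranking C above B: 1.
Ballots ranking B above C: 2.
So 1 of 3 voters prefer C to B.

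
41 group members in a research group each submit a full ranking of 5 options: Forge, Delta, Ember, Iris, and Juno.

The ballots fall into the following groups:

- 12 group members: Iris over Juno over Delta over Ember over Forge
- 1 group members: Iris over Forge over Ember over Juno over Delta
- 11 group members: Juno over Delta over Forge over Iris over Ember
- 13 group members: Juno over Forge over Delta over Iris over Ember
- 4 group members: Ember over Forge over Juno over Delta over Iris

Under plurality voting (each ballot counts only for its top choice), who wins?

First-place vote totals:
  Forge: 0
  Delta: 0
  Ember: 4
  Iris: 13
  Juno: 24
Juno has the most first-place votes.

Juno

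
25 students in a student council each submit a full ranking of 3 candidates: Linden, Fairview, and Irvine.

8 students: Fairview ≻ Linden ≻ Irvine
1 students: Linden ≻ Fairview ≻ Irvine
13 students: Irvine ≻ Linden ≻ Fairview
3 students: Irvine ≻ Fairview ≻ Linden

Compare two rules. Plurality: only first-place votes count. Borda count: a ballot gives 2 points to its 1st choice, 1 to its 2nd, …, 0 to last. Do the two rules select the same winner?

Yes

Plurality first-place counts: Linden 1, Fairview 8, Irvine 16 → Irvine.
Borda totals: Linden 23, Fairview 20, Irvine 32 → Irvine.
The two rules agree on Irvine.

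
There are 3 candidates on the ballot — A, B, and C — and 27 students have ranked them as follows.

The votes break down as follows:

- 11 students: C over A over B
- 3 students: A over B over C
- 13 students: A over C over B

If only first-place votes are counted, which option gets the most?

First-place vote totals:
  A: 16
  B: 0
  C: 11
A has the most first-place votes.

A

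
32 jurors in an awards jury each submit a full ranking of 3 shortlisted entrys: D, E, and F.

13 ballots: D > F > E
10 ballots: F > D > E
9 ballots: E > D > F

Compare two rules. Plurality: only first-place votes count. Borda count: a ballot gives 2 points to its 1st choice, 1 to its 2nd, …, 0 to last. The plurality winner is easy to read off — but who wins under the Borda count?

D

Plurality first-place counts: D 13, E 9, F 10 → D.
Borda totals: D 45, E 18, F 33 → D.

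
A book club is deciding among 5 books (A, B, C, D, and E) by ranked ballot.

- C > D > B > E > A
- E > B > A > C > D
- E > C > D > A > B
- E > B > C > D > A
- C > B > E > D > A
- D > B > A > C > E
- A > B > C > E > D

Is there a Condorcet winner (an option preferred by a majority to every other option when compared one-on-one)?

Yes

Head-to-head results (7 voters total):
A vs B: B wins 5–2.
A vs C: C wins 4–3.
A vs D: D wins 5–2.
A vs E: E wins 5–2.
B vs C: B wins 4–3.
B vs D: B wins 4–3.
B vs E: B wins 4–3.
C vs D: C wins 6–1.
C vs E: C wins 4–3.
D vs E: E wins 5–2.
B beats each rival — A (5–2), C (4–3), D (4–3), E (4–3) — so B is the Condorcet winner.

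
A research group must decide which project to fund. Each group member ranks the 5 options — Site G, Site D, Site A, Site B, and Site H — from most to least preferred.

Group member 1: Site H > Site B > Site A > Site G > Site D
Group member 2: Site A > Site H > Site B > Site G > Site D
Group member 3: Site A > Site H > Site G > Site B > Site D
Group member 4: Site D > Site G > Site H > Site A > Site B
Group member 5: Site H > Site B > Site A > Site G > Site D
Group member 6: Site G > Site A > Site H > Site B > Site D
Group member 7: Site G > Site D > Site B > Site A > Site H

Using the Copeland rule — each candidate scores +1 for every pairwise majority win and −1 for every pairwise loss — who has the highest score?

Site A

Pairwise results:
  Site G vs Site D: Site G wins 6–1.
  Site G vs Site A: Site A wins 4–3.
  Site G vs Site B: Site G wins 4–3.
  Site G vs Site H: Site H wins 4–3.
  Site D vs Site A: Site A wins 5–2.
  Site D vs Site B: Site B wins 5–2.
  Site D vs Site H: Site H wins 5–2.
  Site A vs Site B: Site A wins 4–3.
  Site A vs Site H: Site A wins 4–3.
  Site B vs Site H: Site H wins 6–1.
Copeland scores (wins − losses):
  Site G: 2 − 2 = 0
  Site D: 0 − 4 = -4
  Site A: 4 − 0 = 4
  Site B: 1 − 3 = -2
  Site H: 3 − 1 = 2
Site A has the best Copeland score.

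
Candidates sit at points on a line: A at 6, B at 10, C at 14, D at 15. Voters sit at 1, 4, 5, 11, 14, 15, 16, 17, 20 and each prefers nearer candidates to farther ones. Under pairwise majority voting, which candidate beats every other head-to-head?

With single-peaked preferences on a line, the Condorcet winner is the candidate closest to the median voter.
The median voter (position 14) is closest to C at 14.
Check: C vs D — voters closer to C: 5 of 9.

C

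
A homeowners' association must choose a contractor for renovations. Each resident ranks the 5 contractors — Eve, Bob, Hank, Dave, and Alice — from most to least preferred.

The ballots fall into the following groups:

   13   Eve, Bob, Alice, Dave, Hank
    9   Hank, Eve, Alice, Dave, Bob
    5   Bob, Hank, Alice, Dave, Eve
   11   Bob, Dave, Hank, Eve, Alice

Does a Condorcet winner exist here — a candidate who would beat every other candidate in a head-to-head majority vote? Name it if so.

There is no Condorcet winner

Head-to-head results (38 voters total):
Eve vs Bob: Eve wins 22–16.
Eve vs Hank: Hank wins 25–13.
Eve vs Dave: Eve wins 22–16.
Eve vs Alice: Eve wins 33–5.
Bob vs Hank: Bob wins 29–9.
Bob vs Dave: Bob wins 29–9.
Bob vs Alice: Bob wins 29–9.
Hank vs Dave: Dave wins 24–14.
Hank vs Alice: Hank wins 25–13.
Dave vs Alice: Alice wins 27–11.
No candidate beats all others: Eve beats Bob beats Hank beats Eve, a majority cycle.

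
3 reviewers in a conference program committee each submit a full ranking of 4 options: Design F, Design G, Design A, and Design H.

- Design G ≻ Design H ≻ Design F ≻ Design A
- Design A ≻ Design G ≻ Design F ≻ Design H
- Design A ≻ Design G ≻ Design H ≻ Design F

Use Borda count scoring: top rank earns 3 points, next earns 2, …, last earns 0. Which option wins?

Borda scores:
  Design F: 1 + 1 + 0 = 2
  Design G: 3 + 2 + 2 = 7
  Design A: 0 + 3 + 3 = 6
  Design H: 2 + 0 + 1 = 3
Design G has the highest total.

Design G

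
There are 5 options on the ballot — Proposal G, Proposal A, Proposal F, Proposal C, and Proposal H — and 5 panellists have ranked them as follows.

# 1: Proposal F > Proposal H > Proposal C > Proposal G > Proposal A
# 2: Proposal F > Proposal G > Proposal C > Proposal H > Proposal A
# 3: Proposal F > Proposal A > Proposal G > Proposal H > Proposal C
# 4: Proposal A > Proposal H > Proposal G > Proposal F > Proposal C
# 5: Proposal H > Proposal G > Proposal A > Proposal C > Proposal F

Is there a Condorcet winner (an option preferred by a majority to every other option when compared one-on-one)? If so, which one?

Head-to-head results (5 voters total):
Proposal G vs Proposal A: Proposal G wins 3–2.
Proposal G vs Proposal F: Proposal F wins 3–2.
Proposal G vs Proposal C: Proposal G wins 4–1.
Proposal G vs Proposal H: Proposal H wins 3–2.
Proposal A vs Proposal F: Proposal F wins 3–2.
Proposal A vs Proposal C: Proposal A wins 3–2.
Proposal A vs Proposal H: Proposal H wins 3–2.
Proposal F vs Proposal C: Proposal F wins 4–1.
Proposal F vs Proposal H: Proposal F wins 3–2.
Proposal C vs Proposal H: Proposal H wins 4–1.
Proposal F beats each rival — Proposal G (3–2), Proposal A (3–2), Proposal C (4–1), Proposal H (3–2) — so Proposal F is the Condorcet winner.

Proposal F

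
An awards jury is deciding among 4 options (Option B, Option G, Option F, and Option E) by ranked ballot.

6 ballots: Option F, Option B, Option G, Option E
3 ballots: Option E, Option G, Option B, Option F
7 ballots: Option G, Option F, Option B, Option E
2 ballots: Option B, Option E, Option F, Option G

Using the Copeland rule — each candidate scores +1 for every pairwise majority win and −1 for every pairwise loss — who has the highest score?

Pairwise results:
  Option B vs Option G: Option G wins 10–8.
  Option B vs Option F: Option F wins 13–5.
  Option B vs Option E: Option B wins 15–3.
  Option G vs Option F: Option G wins 10–8.
  Option G vs Option E: Option G wins 13–5.
  Option F vs Option E: Option F wins 13–5.
Copeland scores (wins − losses):
  Option B: 1 − 2 = -1
  Option G: 3 − 0 = 3
  Option F: 2 − 1 = 1
  Option E: 0 − 3 = -3
Option G has the best Copeland score.

Option G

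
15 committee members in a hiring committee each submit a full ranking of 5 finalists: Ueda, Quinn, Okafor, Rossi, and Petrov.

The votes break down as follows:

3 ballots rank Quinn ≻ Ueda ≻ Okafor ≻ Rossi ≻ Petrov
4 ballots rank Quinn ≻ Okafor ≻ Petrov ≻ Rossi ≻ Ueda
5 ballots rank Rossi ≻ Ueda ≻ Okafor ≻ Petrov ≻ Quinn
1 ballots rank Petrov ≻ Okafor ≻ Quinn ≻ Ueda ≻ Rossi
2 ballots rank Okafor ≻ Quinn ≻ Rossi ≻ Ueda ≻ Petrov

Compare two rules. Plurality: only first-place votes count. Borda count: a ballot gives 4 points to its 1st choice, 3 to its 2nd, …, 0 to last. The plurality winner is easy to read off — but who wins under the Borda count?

Plurality first-place counts: Ueda 0, Quinn 7, Okafor 2, Rossi 5, Petrov 1 → Quinn.
Borda totals: Ueda 27, Quinn 36, Okafor 39, Rossi 31, Petrov 17 → Okafor.

Okafor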